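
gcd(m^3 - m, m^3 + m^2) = m^2 + m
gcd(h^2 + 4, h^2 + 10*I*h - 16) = h + 2*I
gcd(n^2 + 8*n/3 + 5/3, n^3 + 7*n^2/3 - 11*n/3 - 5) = n + 1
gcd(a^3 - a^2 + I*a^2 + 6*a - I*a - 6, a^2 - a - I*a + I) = a - 1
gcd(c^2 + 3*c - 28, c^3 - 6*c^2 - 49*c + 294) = c + 7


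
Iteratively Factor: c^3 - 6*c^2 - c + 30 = (c - 5)*(c^2 - c - 6) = (c - 5)*(c + 2)*(c - 3)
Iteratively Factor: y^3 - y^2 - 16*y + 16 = (y + 4)*(y^2 - 5*y + 4) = (y - 4)*(y + 4)*(y - 1)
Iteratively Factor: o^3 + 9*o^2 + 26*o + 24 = (o + 4)*(o^2 + 5*o + 6) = (o + 2)*(o + 4)*(o + 3)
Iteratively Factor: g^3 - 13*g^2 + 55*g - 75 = (g - 5)*(g^2 - 8*g + 15) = (g - 5)^2*(g - 3)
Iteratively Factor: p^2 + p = (p)*(p + 1)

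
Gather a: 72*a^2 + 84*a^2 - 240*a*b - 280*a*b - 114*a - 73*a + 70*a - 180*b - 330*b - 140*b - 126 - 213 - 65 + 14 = 156*a^2 + a*(-520*b - 117) - 650*b - 390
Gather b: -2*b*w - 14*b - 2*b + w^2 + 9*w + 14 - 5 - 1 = b*(-2*w - 16) + w^2 + 9*w + 8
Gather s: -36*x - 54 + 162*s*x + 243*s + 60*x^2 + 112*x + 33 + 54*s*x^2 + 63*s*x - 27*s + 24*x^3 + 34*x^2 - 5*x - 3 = s*(54*x^2 + 225*x + 216) + 24*x^3 + 94*x^2 + 71*x - 24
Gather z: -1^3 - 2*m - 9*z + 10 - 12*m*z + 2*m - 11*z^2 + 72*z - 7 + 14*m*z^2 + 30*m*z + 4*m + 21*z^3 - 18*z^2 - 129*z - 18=4*m + 21*z^3 + z^2*(14*m - 29) + z*(18*m - 66) - 16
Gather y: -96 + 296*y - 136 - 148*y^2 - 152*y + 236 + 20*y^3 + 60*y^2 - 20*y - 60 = 20*y^3 - 88*y^2 + 124*y - 56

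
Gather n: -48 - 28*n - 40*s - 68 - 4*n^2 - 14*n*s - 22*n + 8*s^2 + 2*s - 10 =-4*n^2 + n*(-14*s - 50) + 8*s^2 - 38*s - 126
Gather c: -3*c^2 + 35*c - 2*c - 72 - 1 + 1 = -3*c^2 + 33*c - 72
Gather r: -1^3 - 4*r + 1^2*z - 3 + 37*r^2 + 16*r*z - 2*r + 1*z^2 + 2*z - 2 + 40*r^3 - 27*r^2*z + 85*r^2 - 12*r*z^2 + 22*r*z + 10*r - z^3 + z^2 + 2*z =40*r^3 + r^2*(122 - 27*z) + r*(-12*z^2 + 38*z + 4) - z^3 + 2*z^2 + 5*z - 6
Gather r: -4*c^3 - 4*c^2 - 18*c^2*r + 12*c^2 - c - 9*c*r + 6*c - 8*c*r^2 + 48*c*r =-4*c^3 + 8*c^2 - 8*c*r^2 + 5*c + r*(-18*c^2 + 39*c)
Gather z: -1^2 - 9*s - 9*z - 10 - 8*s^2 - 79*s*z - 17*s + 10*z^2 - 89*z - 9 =-8*s^2 - 26*s + 10*z^2 + z*(-79*s - 98) - 20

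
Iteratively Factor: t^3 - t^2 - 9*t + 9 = (t - 1)*(t^2 - 9) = (t - 1)*(t + 3)*(t - 3)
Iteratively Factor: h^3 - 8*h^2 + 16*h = (h - 4)*(h^2 - 4*h) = h*(h - 4)*(h - 4)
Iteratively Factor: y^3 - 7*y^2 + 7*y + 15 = (y - 5)*(y^2 - 2*y - 3) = (y - 5)*(y + 1)*(y - 3)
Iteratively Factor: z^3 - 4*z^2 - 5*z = (z - 5)*(z^2 + z) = (z - 5)*(z + 1)*(z)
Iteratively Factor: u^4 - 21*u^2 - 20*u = (u - 5)*(u^3 + 5*u^2 + 4*u) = (u - 5)*(u + 4)*(u^2 + u) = (u - 5)*(u + 1)*(u + 4)*(u)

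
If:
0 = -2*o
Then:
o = 0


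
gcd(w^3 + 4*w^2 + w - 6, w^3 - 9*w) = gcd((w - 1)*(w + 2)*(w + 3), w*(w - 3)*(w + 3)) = w + 3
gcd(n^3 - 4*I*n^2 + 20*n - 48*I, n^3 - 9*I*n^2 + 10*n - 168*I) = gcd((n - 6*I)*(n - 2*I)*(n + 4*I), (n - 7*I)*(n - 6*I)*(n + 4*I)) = n^2 - 2*I*n + 24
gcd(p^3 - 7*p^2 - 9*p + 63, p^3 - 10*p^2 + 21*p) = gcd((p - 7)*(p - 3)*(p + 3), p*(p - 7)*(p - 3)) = p^2 - 10*p + 21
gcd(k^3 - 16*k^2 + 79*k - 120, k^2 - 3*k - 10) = k - 5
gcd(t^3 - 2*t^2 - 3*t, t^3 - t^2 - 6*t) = t^2 - 3*t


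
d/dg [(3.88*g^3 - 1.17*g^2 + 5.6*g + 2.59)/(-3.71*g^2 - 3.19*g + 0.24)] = (-14.3948*g^4 - 24.7544*g^3 + 27.3019*g^2 + 18.6562*g + 9.6061)/(13.7641*g^4 + 23.6698*g^3 + 8.3953*g^2 - 1.5312*g + 0.0576)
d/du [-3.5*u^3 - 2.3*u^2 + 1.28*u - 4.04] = -10.5*u^2 - 4.6*u + 1.28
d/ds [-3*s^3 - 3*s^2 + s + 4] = -9*s^2 - 6*s + 1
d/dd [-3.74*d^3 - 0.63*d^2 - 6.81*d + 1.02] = -11.22*d^2 - 1.26*d - 6.81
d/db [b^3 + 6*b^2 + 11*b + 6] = 3*b^2 + 12*b + 11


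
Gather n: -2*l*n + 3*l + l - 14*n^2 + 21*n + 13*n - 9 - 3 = 4*l - 14*n^2 + n*(34 - 2*l) - 12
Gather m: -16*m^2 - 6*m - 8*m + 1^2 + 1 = -16*m^2 - 14*m + 2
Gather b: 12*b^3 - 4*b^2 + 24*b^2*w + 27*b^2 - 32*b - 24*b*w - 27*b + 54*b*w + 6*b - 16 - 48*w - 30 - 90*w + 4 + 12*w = 12*b^3 + b^2*(24*w + 23) + b*(30*w - 53) - 126*w - 42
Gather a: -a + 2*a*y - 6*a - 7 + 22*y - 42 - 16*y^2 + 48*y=a*(2*y - 7) - 16*y^2 + 70*y - 49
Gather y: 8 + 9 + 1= 18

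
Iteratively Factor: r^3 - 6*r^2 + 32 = (r + 2)*(r^2 - 8*r + 16) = (r - 4)*(r + 2)*(r - 4)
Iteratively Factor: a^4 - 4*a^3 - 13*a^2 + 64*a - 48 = (a - 3)*(a^3 - a^2 - 16*a + 16) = (a - 3)*(a + 4)*(a^2 - 5*a + 4) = (a - 4)*(a - 3)*(a + 4)*(a - 1)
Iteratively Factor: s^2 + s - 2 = (s + 2)*(s - 1)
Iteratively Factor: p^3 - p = (p - 1)*(p^2 + p) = (p - 1)*(p + 1)*(p)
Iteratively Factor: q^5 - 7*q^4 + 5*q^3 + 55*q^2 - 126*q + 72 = (q + 3)*(q^4 - 10*q^3 + 35*q^2 - 50*q + 24) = (q - 1)*(q + 3)*(q^3 - 9*q^2 + 26*q - 24) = (q - 4)*(q - 1)*(q + 3)*(q^2 - 5*q + 6) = (q - 4)*(q - 3)*(q - 1)*(q + 3)*(q - 2)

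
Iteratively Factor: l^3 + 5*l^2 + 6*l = (l + 3)*(l^2 + 2*l) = (l + 2)*(l + 3)*(l)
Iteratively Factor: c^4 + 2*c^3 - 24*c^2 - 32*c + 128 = (c - 4)*(c^3 + 6*c^2 - 32) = (c - 4)*(c - 2)*(c^2 + 8*c + 16) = (c - 4)*(c - 2)*(c + 4)*(c + 4)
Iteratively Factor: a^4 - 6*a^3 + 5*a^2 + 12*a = (a)*(a^3 - 6*a^2 + 5*a + 12) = a*(a + 1)*(a^2 - 7*a + 12) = a*(a - 4)*(a + 1)*(a - 3)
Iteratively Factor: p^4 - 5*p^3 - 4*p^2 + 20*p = (p - 2)*(p^3 - 3*p^2 - 10*p) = (p - 2)*(p + 2)*(p^2 - 5*p) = (p - 5)*(p - 2)*(p + 2)*(p)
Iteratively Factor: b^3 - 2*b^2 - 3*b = (b + 1)*(b^2 - 3*b) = (b - 3)*(b + 1)*(b)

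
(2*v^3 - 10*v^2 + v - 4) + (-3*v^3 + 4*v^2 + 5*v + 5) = -v^3 - 6*v^2 + 6*v + 1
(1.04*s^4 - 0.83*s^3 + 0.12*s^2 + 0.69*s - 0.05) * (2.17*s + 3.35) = 2.2568*s^5 + 1.6829*s^4 - 2.5201*s^3 + 1.8993*s^2 + 2.203*s - 0.1675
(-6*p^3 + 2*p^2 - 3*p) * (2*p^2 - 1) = -12*p^5 + 4*p^4 - 2*p^2 + 3*p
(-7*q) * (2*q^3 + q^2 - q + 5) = -14*q^4 - 7*q^3 + 7*q^2 - 35*q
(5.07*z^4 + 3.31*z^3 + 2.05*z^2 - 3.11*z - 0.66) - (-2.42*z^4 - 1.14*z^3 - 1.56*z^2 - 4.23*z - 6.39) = 7.49*z^4 + 4.45*z^3 + 3.61*z^2 + 1.12*z + 5.73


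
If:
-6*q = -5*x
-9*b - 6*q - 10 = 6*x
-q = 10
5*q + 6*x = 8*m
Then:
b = 122/9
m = -61/4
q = -10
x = -12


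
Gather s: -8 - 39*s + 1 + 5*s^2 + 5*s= 5*s^2 - 34*s - 7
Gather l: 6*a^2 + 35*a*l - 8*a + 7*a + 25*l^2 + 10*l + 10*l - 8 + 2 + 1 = 6*a^2 - a + 25*l^2 + l*(35*a + 20) - 5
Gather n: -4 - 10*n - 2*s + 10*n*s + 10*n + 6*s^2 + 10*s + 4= 10*n*s + 6*s^2 + 8*s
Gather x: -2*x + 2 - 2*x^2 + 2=-2*x^2 - 2*x + 4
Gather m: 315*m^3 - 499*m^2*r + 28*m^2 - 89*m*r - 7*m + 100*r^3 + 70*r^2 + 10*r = 315*m^3 + m^2*(28 - 499*r) + m*(-89*r - 7) + 100*r^3 + 70*r^2 + 10*r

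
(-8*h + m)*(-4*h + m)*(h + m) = 32*h^3 + 20*h^2*m - 11*h*m^2 + m^3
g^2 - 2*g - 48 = (g - 8)*(g + 6)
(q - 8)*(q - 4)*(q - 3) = q^3 - 15*q^2 + 68*q - 96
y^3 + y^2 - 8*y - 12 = (y - 3)*(y + 2)^2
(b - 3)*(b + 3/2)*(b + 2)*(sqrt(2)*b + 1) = sqrt(2)*b^4 + sqrt(2)*b^3/2 + b^3 - 15*sqrt(2)*b^2/2 + b^2/2 - 9*sqrt(2)*b - 15*b/2 - 9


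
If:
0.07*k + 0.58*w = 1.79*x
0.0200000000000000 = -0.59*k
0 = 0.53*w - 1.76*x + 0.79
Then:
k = -0.03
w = 19.67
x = 6.37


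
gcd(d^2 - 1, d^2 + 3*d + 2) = d + 1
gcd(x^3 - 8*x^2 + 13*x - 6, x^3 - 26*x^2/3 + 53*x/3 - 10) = x^2 - 7*x + 6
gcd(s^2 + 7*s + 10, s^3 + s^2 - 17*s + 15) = s + 5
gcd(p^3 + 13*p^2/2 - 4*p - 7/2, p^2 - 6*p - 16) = 1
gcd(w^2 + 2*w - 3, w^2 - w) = w - 1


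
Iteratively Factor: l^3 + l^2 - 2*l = (l)*(l^2 + l - 2) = l*(l + 2)*(l - 1)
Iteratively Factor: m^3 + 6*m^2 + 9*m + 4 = (m + 1)*(m^2 + 5*m + 4) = (m + 1)*(m + 4)*(m + 1)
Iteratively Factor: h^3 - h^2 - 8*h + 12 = (h + 3)*(h^2 - 4*h + 4) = (h - 2)*(h + 3)*(h - 2)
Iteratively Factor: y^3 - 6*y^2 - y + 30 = (y - 3)*(y^2 - 3*y - 10) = (y - 5)*(y - 3)*(y + 2)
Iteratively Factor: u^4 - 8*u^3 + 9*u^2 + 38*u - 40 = (u + 2)*(u^3 - 10*u^2 + 29*u - 20) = (u - 5)*(u + 2)*(u^2 - 5*u + 4) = (u - 5)*(u - 1)*(u + 2)*(u - 4)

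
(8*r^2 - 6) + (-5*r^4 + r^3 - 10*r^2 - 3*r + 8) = -5*r^4 + r^3 - 2*r^2 - 3*r + 2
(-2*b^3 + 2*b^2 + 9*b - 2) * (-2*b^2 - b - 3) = 4*b^5 - 2*b^4 - 14*b^3 - 11*b^2 - 25*b + 6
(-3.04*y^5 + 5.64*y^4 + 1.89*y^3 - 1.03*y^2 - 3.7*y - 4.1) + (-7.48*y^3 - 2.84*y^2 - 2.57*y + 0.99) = -3.04*y^5 + 5.64*y^4 - 5.59*y^3 - 3.87*y^2 - 6.27*y - 3.11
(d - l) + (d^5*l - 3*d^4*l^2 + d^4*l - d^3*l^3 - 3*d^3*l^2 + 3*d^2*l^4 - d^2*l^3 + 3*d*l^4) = d^5*l - 3*d^4*l^2 + d^4*l - d^3*l^3 - 3*d^3*l^2 + 3*d^2*l^4 - d^2*l^3 + 3*d*l^4 + d - l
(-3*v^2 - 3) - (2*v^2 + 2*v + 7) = -5*v^2 - 2*v - 10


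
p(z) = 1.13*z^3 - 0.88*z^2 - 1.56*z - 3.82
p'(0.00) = -1.56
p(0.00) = -3.82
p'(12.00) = 465.48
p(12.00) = 1803.38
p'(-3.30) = 41.17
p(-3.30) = -48.86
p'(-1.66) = 10.70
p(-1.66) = -8.82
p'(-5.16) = 97.78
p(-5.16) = -174.45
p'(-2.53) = 24.59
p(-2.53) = -23.81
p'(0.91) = -0.35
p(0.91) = -5.12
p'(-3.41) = 43.86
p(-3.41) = -53.54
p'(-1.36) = 7.10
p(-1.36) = -6.17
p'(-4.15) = 64.13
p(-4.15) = -93.27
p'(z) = 3.39*z^2 - 1.76*z - 1.56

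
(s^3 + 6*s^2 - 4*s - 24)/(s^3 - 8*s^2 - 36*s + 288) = (s^2 - 4)/(s^2 - 14*s + 48)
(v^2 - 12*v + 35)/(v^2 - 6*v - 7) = (v - 5)/(v + 1)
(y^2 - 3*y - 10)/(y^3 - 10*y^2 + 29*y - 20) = (y + 2)/(y^2 - 5*y + 4)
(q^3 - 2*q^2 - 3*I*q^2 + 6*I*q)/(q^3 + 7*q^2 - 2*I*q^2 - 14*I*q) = (q^2 - q*(2 + 3*I) + 6*I)/(q^2 + q*(7 - 2*I) - 14*I)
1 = 1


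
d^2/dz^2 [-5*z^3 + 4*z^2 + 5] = 8 - 30*z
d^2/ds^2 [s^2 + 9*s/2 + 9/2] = 2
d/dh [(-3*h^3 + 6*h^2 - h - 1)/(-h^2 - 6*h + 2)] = (3*h^4 + 36*h^3 - 55*h^2 + 22*h - 8)/(h^4 + 12*h^3 + 32*h^2 - 24*h + 4)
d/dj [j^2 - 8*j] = 2*j - 8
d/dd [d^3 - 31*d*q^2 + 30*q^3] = 3*d^2 - 31*q^2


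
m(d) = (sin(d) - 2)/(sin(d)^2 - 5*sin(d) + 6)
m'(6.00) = -0.09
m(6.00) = -0.30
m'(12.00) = -0.07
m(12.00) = -0.28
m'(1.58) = 0.00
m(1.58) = -0.50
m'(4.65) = 0.00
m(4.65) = -0.25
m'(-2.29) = 0.05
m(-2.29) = -0.27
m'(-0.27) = -0.09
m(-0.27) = -0.31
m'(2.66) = 0.14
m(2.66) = -0.39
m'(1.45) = -0.03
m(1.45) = -0.50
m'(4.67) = 0.00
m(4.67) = -0.25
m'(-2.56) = 0.07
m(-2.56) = -0.28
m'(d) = (-2*sin(d)*cos(d) + 5*cos(d))*(sin(d) - 2)/(sin(d)^2 - 5*sin(d) + 6)^2 + cos(d)/(sin(d)^2 - 5*sin(d) + 6) = -cos(d)/(sin(d) - 3)^2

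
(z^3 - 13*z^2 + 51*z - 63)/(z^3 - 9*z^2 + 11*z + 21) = (z - 3)/(z + 1)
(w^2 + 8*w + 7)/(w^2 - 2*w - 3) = (w + 7)/(w - 3)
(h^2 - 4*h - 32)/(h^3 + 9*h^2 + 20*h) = (h - 8)/(h*(h + 5))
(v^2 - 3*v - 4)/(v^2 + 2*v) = (v^2 - 3*v - 4)/(v*(v + 2))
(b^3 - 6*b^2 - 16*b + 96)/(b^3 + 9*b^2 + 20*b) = (b^2 - 10*b + 24)/(b*(b + 5))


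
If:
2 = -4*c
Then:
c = -1/2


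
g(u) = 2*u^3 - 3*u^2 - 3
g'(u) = 6*u^2 - 6*u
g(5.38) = 221.61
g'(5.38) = 141.39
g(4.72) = 140.47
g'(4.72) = 105.35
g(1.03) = -4.00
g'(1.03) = 0.19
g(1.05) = -3.99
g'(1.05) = 0.32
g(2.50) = 9.50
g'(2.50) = 22.50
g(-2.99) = -83.28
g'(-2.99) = 71.58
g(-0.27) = -3.26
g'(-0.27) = 2.06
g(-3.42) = -118.09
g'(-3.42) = 90.70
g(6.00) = 321.00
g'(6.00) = 180.00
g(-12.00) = -3891.00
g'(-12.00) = 936.00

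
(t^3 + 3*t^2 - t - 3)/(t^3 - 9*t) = (t^2 - 1)/(t*(t - 3))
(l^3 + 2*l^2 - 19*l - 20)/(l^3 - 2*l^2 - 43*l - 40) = (l - 4)/(l - 8)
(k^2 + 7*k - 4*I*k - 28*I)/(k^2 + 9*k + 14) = (k - 4*I)/(k + 2)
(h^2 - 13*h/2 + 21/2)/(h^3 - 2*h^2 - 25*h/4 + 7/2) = 2*(h - 3)/(2*h^2 + 3*h - 2)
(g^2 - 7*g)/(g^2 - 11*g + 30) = g*(g - 7)/(g^2 - 11*g + 30)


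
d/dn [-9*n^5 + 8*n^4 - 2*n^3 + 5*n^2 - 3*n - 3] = -45*n^4 + 32*n^3 - 6*n^2 + 10*n - 3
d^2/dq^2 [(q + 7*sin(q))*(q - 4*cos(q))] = -7*q*sin(q) + 4*q*cos(q) + 8*sin(q) + 56*sin(2*q) + 14*cos(q) + 2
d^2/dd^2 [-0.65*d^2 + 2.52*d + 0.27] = -1.30000000000000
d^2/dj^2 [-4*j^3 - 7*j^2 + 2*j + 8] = -24*j - 14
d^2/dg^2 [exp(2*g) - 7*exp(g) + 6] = (4*exp(g) - 7)*exp(g)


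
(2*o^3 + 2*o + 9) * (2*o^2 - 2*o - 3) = 4*o^5 - 4*o^4 - 2*o^3 + 14*o^2 - 24*o - 27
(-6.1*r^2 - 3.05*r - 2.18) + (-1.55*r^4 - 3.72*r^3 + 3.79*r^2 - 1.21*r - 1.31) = -1.55*r^4 - 3.72*r^3 - 2.31*r^2 - 4.26*r - 3.49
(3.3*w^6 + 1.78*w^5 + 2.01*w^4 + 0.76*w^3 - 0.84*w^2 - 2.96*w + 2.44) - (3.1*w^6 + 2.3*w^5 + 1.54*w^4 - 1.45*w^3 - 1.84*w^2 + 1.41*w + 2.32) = 0.2*w^6 - 0.52*w^5 + 0.47*w^4 + 2.21*w^3 + 1.0*w^2 - 4.37*w + 0.12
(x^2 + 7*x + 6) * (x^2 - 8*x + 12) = x^4 - x^3 - 38*x^2 + 36*x + 72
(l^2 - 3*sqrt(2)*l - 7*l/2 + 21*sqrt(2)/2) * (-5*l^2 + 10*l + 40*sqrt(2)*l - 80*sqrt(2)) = -5*l^4 + 55*l^3/2 + 55*sqrt(2)*l^3 - 605*sqrt(2)*l^2/2 - 275*l^2 + 385*sqrt(2)*l + 1320*l - 1680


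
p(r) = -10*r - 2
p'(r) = -10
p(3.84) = -40.40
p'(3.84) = -10.00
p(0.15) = -3.50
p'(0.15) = -10.00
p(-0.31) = 1.10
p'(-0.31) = -10.00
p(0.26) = -4.60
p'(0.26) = -10.00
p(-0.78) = 5.80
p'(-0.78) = -10.00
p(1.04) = -12.40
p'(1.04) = -10.00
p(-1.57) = 13.70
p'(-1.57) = -10.00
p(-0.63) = 4.30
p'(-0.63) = -10.00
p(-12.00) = 118.00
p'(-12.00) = -10.00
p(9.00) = -92.00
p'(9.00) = -10.00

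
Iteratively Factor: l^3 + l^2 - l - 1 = (l + 1)*(l^2 - 1) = (l - 1)*(l + 1)*(l + 1)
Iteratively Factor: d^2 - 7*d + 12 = (d - 4)*(d - 3)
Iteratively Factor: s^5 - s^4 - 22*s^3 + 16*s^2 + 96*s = (s + 2)*(s^4 - 3*s^3 - 16*s^2 + 48*s) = s*(s + 2)*(s^3 - 3*s^2 - 16*s + 48) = s*(s + 2)*(s + 4)*(s^2 - 7*s + 12) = s*(s - 4)*(s + 2)*(s + 4)*(s - 3)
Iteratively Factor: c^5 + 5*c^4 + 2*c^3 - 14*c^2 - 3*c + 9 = (c + 3)*(c^4 + 2*c^3 - 4*c^2 - 2*c + 3) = (c - 1)*(c + 3)*(c^3 + 3*c^2 - c - 3) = (c - 1)*(c + 1)*(c + 3)*(c^2 + 2*c - 3) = (c - 1)^2*(c + 1)*(c + 3)*(c + 3)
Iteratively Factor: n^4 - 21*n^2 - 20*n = (n + 4)*(n^3 - 4*n^2 - 5*n) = (n - 5)*(n + 4)*(n^2 + n) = n*(n - 5)*(n + 4)*(n + 1)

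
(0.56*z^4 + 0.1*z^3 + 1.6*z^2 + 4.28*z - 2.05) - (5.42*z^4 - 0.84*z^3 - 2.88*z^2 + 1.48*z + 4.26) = -4.86*z^4 + 0.94*z^3 + 4.48*z^2 + 2.8*z - 6.31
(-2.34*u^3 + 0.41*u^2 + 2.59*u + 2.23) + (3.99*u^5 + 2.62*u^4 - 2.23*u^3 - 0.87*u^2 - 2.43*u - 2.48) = 3.99*u^5 + 2.62*u^4 - 4.57*u^3 - 0.46*u^2 + 0.16*u - 0.25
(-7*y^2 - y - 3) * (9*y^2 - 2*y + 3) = -63*y^4 + 5*y^3 - 46*y^2 + 3*y - 9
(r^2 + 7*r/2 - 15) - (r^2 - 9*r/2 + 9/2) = 8*r - 39/2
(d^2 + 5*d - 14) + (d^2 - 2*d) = 2*d^2 + 3*d - 14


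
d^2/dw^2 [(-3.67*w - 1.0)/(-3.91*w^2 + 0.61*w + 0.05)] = ((-86.0982*w - 3.3426)*(-3.91*w^2 + 0.61*w + 0.05) - (3.67*w + 1.0)*(7.82*w - 0.61)*(15.64*w - 1.22))/(-3.91*w^2 + 0.61*w + 0.05)^3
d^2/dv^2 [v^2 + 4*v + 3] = 2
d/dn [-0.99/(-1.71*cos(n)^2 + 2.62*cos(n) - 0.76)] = (3.3858*cos(n) - 2.5938)*sin(n)/(1.71*cos(n)^2 - 2.62*cos(n) + 0.76)^2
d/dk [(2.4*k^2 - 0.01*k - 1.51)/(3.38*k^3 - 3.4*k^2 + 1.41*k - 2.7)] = (-8.112*k^4 + 0.0676000000000023*k^3 + 18.6614*k^2 - 23.228*k + 2.1561)/(11.4244*k^6 - 22.984*k^5 + 21.0916*k^4 - 27.84*k^3 + 20.3481*k^2 - 7.614*k + 7.29)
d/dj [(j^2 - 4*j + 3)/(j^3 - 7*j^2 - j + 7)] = (-j^2 + 6*j - 25)/(j^4 - 12*j^3 + 22*j^2 + 84*j + 49)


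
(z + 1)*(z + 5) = z^2 + 6*z + 5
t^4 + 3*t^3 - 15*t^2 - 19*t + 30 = (t - 3)*(t - 1)*(t + 2)*(t + 5)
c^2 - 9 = (c - 3)*(c + 3)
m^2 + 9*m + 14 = (m + 2)*(m + 7)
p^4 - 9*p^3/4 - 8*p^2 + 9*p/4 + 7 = (p - 4)*(p - 1)*(p + 1)*(p + 7/4)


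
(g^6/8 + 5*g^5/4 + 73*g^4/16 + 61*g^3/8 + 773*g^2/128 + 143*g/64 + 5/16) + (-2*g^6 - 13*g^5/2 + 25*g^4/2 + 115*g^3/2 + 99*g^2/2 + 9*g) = -15*g^6/8 - 21*g^5/4 + 273*g^4/16 + 521*g^3/8 + 7109*g^2/128 + 719*g/64 + 5/16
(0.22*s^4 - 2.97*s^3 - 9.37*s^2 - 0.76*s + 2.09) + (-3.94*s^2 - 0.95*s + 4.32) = 0.22*s^4 - 2.97*s^3 - 13.31*s^2 - 1.71*s + 6.41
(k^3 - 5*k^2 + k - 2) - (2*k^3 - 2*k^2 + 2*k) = -k^3 - 3*k^2 - k - 2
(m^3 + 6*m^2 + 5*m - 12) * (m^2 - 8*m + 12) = m^5 - 2*m^4 - 31*m^3 + 20*m^2 + 156*m - 144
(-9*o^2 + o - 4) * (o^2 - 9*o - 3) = -9*o^4 + 82*o^3 + 14*o^2 + 33*o + 12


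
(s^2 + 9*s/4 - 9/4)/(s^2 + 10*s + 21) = (s - 3/4)/(s + 7)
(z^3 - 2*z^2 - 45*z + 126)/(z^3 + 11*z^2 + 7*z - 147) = (z - 6)/(z + 7)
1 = 1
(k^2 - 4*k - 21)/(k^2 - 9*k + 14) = (k + 3)/(k - 2)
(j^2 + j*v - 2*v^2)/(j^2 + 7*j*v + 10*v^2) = (j - v)/(j + 5*v)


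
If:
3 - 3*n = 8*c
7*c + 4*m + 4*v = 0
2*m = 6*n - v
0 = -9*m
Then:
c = 8/19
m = 0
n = -7/57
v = -14/19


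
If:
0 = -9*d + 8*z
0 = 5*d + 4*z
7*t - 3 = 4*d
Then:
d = 0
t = 3/7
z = 0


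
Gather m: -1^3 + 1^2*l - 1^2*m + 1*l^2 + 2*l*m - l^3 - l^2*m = -l^3 + l^2 + l + m*(-l^2 + 2*l - 1) - 1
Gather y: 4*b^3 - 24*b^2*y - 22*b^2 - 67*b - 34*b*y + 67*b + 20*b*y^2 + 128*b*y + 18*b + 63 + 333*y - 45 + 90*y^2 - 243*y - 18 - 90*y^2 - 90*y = 4*b^3 - 22*b^2 + 20*b*y^2 + 18*b + y*(-24*b^2 + 94*b)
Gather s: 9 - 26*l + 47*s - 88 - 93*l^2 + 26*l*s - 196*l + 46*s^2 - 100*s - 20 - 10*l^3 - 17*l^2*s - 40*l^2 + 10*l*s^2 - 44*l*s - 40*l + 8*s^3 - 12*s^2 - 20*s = -10*l^3 - 133*l^2 - 262*l + 8*s^3 + s^2*(10*l + 34) + s*(-17*l^2 - 18*l - 73) - 99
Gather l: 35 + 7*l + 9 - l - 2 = 6*l + 42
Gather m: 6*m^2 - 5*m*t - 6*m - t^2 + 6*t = 6*m^2 + m*(-5*t - 6) - t^2 + 6*t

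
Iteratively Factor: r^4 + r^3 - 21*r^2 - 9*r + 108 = (r + 4)*(r^3 - 3*r^2 - 9*r + 27) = (r - 3)*(r + 4)*(r^2 - 9) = (r - 3)^2*(r + 4)*(r + 3)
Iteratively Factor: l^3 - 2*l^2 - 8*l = (l - 4)*(l^2 + 2*l) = (l - 4)*(l + 2)*(l)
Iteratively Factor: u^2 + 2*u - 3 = (u - 1)*(u + 3)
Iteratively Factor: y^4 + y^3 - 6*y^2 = (y + 3)*(y^3 - 2*y^2) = y*(y + 3)*(y^2 - 2*y) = y^2*(y + 3)*(y - 2)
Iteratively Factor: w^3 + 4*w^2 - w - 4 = (w + 1)*(w^2 + 3*w - 4) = (w - 1)*(w + 1)*(w + 4)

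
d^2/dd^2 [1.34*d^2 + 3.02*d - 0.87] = 2.68000000000000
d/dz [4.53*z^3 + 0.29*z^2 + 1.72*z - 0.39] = 13.59*z^2 + 0.58*z + 1.72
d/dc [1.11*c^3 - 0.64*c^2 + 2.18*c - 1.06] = 3.33*c^2 - 1.28*c + 2.18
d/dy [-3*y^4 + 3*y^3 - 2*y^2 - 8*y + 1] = -12*y^3 + 9*y^2 - 4*y - 8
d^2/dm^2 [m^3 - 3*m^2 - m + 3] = 6*m - 6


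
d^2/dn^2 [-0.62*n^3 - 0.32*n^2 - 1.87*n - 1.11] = -3.72*n - 0.64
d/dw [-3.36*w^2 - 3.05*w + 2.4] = -6.72*w - 3.05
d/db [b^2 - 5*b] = 2*b - 5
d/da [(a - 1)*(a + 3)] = 2*a + 2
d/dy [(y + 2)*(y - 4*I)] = 2*y + 2 - 4*I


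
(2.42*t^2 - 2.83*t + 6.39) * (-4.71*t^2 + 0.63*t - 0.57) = -11.3982*t^4 + 14.8539*t^3 - 33.2592*t^2 + 5.6388*t - 3.6423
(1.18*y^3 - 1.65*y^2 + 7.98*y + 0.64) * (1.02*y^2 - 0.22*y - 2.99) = 1.2036*y^5 - 1.9426*y^4 + 4.9744*y^3 + 3.8307*y^2 - 24.001*y - 1.9136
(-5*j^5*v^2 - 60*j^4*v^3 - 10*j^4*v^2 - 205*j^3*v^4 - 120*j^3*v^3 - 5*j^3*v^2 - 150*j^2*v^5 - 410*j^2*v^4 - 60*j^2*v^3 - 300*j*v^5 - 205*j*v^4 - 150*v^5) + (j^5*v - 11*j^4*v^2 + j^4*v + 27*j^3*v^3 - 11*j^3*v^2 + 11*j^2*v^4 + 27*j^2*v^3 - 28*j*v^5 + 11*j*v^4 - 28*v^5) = -5*j^5*v^2 + j^5*v - 60*j^4*v^3 - 21*j^4*v^2 + j^4*v - 205*j^3*v^4 - 93*j^3*v^3 - 16*j^3*v^2 - 150*j^2*v^5 - 399*j^2*v^4 - 33*j^2*v^3 - 328*j*v^5 - 194*j*v^4 - 178*v^5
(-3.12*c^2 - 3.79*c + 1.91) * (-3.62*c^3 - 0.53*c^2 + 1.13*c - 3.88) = 11.2944*c^5 + 15.3734*c^4 - 8.4311*c^3 + 6.8106*c^2 + 16.8635*c - 7.4108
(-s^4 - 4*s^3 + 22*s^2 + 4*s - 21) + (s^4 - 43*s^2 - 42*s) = -4*s^3 - 21*s^2 - 38*s - 21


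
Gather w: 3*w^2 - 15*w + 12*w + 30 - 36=3*w^2 - 3*w - 6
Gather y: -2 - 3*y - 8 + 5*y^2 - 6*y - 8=5*y^2 - 9*y - 18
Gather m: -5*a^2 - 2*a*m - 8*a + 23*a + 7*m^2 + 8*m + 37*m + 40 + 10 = -5*a^2 + 15*a + 7*m^2 + m*(45 - 2*a) + 50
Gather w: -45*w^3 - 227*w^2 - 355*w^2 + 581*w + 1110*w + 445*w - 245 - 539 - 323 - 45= -45*w^3 - 582*w^2 + 2136*w - 1152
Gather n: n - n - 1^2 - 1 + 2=0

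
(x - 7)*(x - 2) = x^2 - 9*x + 14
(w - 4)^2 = w^2 - 8*w + 16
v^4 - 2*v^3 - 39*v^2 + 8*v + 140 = (v - 7)*(v - 2)*(v + 2)*(v + 5)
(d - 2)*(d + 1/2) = d^2 - 3*d/2 - 1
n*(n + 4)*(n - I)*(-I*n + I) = -I*n^4 - n^3 - 3*I*n^3 - 3*n^2 + 4*I*n^2 + 4*n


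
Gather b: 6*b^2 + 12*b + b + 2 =6*b^2 + 13*b + 2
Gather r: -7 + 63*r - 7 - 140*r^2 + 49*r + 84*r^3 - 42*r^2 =84*r^3 - 182*r^2 + 112*r - 14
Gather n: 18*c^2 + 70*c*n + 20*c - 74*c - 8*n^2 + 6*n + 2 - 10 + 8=18*c^2 - 54*c - 8*n^2 + n*(70*c + 6)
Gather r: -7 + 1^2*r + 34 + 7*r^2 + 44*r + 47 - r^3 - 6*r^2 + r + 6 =-r^3 + r^2 + 46*r + 80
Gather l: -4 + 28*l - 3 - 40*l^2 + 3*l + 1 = -40*l^2 + 31*l - 6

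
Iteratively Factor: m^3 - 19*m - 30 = (m + 3)*(m^2 - 3*m - 10) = (m - 5)*(m + 3)*(m + 2)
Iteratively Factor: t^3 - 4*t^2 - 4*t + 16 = (t - 2)*(t^2 - 2*t - 8) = (t - 4)*(t - 2)*(t + 2)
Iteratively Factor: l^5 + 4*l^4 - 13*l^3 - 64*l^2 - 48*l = (l)*(l^4 + 4*l^3 - 13*l^2 - 64*l - 48) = l*(l + 3)*(l^3 + l^2 - 16*l - 16) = l*(l - 4)*(l + 3)*(l^2 + 5*l + 4) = l*(l - 4)*(l + 3)*(l + 4)*(l + 1)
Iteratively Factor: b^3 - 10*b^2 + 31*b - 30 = (b - 5)*(b^2 - 5*b + 6) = (b - 5)*(b - 3)*(b - 2)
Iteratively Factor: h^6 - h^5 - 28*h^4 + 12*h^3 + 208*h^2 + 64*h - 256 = (h + 2)*(h^5 - 3*h^4 - 22*h^3 + 56*h^2 + 96*h - 128) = (h - 1)*(h + 2)*(h^4 - 2*h^3 - 24*h^2 + 32*h + 128) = (h - 1)*(h + 2)^2*(h^3 - 4*h^2 - 16*h + 64) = (h - 4)*(h - 1)*(h + 2)^2*(h^2 - 16) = (h - 4)*(h - 1)*(h + 2)^2*(h + 4)*(h - 4)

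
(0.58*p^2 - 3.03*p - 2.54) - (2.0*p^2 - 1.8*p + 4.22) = -1.42*p^2 - 1.23*p - 6.76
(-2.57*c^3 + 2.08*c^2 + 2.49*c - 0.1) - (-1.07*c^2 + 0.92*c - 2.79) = -2.57*c^3 + 3.15*c^2 + 1.57*c + 2.69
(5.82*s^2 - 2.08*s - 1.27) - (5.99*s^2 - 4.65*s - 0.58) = -0.17*s^2 + 2.57*s - 0.69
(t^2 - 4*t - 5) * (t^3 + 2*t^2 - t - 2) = t^5 - 2*t^4 - 14*t^3 - 8*t^2 + 13*t + 10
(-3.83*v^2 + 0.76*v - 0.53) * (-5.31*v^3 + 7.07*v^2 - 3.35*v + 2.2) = 20.3373*v^5 - 31.1137*v^4 + 21.018*v^3 - 14.7191*v^2 + 3.4475*v - 1.166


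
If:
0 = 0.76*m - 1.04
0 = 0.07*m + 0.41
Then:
No Solution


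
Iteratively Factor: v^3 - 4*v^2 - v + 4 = (v - 4)*(v^2 - 1) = (v - 4)*(v - 1)*(v + 1)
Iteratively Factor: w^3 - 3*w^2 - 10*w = (w)*(w^2 - 3*w - 10) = w*(w + 2)*(w - 5)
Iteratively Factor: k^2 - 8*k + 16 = (k - 4)*(k - 4)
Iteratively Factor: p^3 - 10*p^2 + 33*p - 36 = (p - 3)*(p^2 - 7*p + 12) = (p - 3)^2*(p - 4)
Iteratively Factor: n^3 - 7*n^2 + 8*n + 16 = (n - 4)*(n^2 - 3*n - 4) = (n - 4)^2*(n + 1)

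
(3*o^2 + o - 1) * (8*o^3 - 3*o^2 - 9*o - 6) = 24*o^5 - o^4 - 38*o^3 - 24*o^2 + 3*o + 6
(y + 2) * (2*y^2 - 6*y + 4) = 2*y^3 - 2*y^2 - 8*y + 8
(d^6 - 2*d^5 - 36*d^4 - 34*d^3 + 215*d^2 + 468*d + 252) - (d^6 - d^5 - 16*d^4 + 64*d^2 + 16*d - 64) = -d^5 - 20*d^4 - 34*d^3 + 151*d^2 + 452*d + 316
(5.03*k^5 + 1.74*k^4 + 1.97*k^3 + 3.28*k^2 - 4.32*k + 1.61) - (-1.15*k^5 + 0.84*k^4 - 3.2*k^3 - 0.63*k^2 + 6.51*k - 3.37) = 6.18*k^5 + 0.9*k^4 + 5.17*k^3 + 3.91*k^2 - 10.83*k + 4.98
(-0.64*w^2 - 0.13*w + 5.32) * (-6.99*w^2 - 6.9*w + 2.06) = 4.4736*w^4 + 5.3247*w^3 - 37.6082*w^2 - 36.9758*w + 10.9592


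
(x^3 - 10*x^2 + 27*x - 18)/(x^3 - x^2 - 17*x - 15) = (-x^3 + 10*x^2 - 27*x + 18)/(-x^3 + x^2 + 17*x + 15)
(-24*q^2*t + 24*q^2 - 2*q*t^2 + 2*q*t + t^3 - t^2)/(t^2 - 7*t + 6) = (-24*q^2 - 2*q*t + t^2)/(t - 6)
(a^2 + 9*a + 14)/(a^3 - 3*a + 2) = (a + 7)/(a^2 - 2*a + 1)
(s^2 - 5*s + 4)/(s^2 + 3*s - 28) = (s - 1)/(s + 7)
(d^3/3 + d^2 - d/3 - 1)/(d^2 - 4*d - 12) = (-d^3 - 3*d^2 + d + 3)/(3*(-d^2 + 4*d + 12))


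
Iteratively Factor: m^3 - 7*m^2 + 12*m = (m - 3)*(m^2 - 4*m) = m*(m - 3)*(m - 4)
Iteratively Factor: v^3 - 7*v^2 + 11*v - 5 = (v - 1)*(v^2 - 6*v + 5) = (v - 5)*(v - 1)*(v - 1)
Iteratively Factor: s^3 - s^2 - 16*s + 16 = (s + 4)*(s^2 - 5*s + 4) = (s - 1)*(s + 4)*(s - 4)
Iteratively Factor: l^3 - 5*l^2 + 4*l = (l)*(l^2 - 5*l + 4) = l*(l - 4)*(l - 1)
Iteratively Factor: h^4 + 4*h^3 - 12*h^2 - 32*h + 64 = (h + 4)*(h^3 - 12*h + 16) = (h - 2)*(h + 4)*(h^2 + 2*h - 8) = (h - 2)*(h + 4)^2*(h - 2)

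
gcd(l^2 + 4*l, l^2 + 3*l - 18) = 1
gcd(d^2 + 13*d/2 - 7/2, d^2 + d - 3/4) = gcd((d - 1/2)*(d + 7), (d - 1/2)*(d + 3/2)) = d - 1/2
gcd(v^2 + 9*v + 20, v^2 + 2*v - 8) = v + 4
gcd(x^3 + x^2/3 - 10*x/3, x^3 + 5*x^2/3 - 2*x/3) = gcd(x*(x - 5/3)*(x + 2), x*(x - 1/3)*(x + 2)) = x^2 + 2*x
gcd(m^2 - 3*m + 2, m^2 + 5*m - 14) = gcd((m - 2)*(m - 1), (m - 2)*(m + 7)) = m - 2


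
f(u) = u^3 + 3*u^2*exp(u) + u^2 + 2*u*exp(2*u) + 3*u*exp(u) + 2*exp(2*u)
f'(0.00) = 9.00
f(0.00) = 2.00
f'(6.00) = 4949329.49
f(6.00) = 2329651.11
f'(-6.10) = 99.56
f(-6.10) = -189.56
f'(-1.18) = 0.88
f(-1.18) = -0.09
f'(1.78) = 643.56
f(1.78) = 292.35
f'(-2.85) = 18.75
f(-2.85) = -14.12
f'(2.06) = 1162.34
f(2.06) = 538.10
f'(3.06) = 9581.39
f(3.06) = 4526.41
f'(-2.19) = 9.71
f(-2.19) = -4.86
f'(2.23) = 1663.06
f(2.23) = 775.73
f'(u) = 3*u^2*exp(u) + 3*u^2 + 4*u*exp(2*u) + 9*u*exp(u) + 2*u + 6*exp(2*u) + 3*exp(u)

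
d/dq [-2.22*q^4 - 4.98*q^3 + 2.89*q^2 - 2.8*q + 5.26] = -8.88*q^3 - 14.94*q^2 + 5.78*q - 2.8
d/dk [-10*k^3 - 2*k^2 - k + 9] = -30*k^2 - 4*k - 1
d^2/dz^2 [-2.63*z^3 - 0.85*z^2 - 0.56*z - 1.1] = -15.78*z - 1.7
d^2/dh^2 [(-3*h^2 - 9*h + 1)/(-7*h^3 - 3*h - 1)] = 6*(49*h^6 + 441*h^5 - 161*h^4 - 112*h^3 - 147*h^2 + 7*h - 11)/(343*h^9 + 441*h^7 + 147*h^6 + 189*h^5 + 126*h^4 + 48*h^3 + 27*h^2 + 9*h + 1)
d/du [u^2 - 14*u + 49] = 2*u - 14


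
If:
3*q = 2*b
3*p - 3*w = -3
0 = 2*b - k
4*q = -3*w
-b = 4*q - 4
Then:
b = 12/11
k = 24/11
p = -65/33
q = 8/11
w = -32/33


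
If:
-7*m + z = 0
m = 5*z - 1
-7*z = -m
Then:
No Solution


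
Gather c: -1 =-1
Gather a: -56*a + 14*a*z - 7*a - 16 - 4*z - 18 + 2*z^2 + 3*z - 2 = a*(14*z - 63) + 2*z^2 - z - 36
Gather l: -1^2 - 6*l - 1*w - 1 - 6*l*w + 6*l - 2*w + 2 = -6*l*w - 3*w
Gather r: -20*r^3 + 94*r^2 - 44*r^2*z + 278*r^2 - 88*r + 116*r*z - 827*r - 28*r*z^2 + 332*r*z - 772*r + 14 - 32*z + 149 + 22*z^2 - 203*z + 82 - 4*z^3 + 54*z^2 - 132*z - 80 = -20*r^3 + r^2*(372 - 44*z) + r*(-28*z^2 + 448*z - 1687) - 4*z^3 + 76*z^2 - 367*z + 165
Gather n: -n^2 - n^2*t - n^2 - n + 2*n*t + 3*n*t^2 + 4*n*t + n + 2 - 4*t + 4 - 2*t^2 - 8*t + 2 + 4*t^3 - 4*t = n^2*(-t - 2) + n*(3*t^2 + 6*t) + 4*t^3 - 2*t^2 - 16*t + 8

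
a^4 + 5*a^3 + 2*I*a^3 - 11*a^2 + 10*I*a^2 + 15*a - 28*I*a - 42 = (a - 2)*(a + 7)*(a - I)*(a + 3*I)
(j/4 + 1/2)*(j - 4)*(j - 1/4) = j^3/4 - 9*j^2/16 - 15*j/8 + 1/2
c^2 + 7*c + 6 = (c + 1)*(c + 6)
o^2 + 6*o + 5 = (o + 1)*(o + 5)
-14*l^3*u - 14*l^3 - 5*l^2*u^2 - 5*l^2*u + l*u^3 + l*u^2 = (-7*l + u)*(2*l + u)*(l*u + l)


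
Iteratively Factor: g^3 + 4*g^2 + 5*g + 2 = (g + 1)*(g^2 + 3*g + 2) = (g + 1)*(g + 2)*(g + 1)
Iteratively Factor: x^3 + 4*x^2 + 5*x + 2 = (x + 1)*(x^2 + 3*x + 2) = (x + 1)*(x + 2)*(x + 1)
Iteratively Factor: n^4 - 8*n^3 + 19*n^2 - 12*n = (n)*(n^3 - 8*n^2 + 19*n - 12) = n*(n - 3)*(n^2 - 5*n + 4) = n*(n - 4)*(n - 3)*(n - 1)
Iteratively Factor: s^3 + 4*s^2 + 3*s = (s)*(s^2 + 4*s + 3) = s*(s + 3)*(s + 1)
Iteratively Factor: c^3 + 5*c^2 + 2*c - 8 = (c - 1)*(c^2 + 6*c + 8) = (c - 1)*(c + 2)*(c + 4)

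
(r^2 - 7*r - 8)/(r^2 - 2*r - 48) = (r + 1)/(r + 6)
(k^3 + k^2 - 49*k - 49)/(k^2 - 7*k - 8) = (k^2 - 49)/(k - 8)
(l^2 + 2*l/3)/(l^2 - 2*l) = (l + 2/3)/(l - 2)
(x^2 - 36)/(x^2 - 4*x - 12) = (x + 6)/(x + 2)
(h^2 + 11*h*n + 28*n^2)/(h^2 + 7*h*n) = (h + 4*n)/h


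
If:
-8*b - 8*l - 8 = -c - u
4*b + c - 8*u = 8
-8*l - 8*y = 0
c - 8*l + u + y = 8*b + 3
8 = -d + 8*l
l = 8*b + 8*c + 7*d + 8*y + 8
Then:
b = -4819/552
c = -2021/138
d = 32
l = 5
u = -331/46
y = -5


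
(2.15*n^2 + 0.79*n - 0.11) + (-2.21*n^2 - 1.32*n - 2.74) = -0.0600000000000001*n^2 - 0.53*n - 2.85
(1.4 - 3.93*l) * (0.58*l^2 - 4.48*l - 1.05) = -2.2794*l^3 + 18.4184*l^2 - 2.1455*l - 1.47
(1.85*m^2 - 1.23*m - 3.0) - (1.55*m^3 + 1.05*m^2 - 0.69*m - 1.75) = -1.55*m^3 + 0.8*m^2 - 0.54*m - 1.25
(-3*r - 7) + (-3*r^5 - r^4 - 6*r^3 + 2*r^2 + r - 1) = -3*r^5 - r^4 - 6*r^3 + 2*r^2 - 2*r - 8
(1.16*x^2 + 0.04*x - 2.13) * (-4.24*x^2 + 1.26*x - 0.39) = -4.9184*x^4 + 1.292*x^3 + 8.6292*x^2 - 2.6994*x + 0.8307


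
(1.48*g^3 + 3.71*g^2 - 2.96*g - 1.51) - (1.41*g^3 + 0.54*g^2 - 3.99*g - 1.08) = 0.0700000000000001*g^3 + 3.17*g^2 + 1.03*g - 0.43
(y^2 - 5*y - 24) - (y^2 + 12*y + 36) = -17*y - 60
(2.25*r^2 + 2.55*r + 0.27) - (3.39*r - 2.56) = 2.25*r^2 - 0.84*r + 2.83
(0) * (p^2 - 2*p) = 0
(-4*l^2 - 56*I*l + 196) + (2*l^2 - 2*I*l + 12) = -2*l^2 - 58*I*l + 208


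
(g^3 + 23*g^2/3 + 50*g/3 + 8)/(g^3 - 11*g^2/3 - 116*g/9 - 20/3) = 3*(g^2 + 7*g + 12)/(3*g^2 - 13*g - 30)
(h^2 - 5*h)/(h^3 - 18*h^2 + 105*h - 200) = h/(h^2 - 13*h + 40)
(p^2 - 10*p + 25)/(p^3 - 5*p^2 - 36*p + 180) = (p - 5)/(p^2 - 36)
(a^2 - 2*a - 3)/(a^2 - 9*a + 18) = (a + 1)/(a - 6)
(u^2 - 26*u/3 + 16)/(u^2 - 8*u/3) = (u - 6)/u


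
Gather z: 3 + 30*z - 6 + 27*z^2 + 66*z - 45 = 27*z^2 + 96*z - 48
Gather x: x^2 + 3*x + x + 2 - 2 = x^2 + 4*x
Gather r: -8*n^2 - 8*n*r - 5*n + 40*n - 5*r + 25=-8*n^2 + 35*n + r*(-8*n - 5) + 25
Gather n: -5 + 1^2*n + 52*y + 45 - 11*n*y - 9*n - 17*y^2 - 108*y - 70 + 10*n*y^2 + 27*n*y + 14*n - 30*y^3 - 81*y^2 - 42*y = n*(10*y^2 + 16*y + 6) - 30*y^3 - 98*y^2 - 98*y - 30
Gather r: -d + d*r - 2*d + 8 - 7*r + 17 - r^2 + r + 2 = -3*d - r^2 + r*(d - 6) + 27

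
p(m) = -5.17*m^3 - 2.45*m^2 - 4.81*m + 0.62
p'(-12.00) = -2179.45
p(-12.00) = 8639.30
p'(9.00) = -1305.22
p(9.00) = -4010.05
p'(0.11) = -5.54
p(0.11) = 0.05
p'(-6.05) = -542.87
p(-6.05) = 1084.92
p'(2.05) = -80.04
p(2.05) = -64.08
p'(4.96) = -410.68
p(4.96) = -714.38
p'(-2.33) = -77.60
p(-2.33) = 63.92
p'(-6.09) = -550.21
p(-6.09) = 1106.78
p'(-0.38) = -5.19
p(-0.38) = 2.38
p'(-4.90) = -353.20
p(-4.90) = 573.61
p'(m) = -15.51*m^2 - 4.9*m - 4.81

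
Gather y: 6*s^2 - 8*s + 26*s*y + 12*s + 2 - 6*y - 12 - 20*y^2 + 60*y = 6*s^2 + 4*s - 20*y^2 + y*(26*s + 54) - 10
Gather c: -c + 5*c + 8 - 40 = 4*c - 32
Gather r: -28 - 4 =-32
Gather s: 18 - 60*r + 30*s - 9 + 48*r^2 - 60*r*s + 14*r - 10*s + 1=48*r^2 - 46*r + s*(20 - 60*r) + 10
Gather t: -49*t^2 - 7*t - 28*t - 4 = -49*t^2 - 35*t - 4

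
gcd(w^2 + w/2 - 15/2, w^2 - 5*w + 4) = 1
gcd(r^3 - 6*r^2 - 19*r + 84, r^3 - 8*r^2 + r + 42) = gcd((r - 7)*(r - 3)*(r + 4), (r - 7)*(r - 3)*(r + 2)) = r^2 - 10*r + 21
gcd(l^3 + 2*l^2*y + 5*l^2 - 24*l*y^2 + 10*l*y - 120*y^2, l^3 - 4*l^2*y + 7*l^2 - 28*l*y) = -l + 4*y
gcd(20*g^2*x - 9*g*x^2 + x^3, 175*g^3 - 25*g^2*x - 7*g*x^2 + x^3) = -5*g + x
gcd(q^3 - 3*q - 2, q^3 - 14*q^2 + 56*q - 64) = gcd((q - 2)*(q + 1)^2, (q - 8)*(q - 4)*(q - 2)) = q - 2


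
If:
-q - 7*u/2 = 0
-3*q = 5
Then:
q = -5/3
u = 10/21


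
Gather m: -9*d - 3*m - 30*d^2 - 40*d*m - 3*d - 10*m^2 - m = -30*d^2 - 12*d - 10*m^2 + m*(-40*d - 4)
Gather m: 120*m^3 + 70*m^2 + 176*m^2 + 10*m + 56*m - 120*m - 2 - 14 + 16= 120*m^3 + 246*m^2 - 54*m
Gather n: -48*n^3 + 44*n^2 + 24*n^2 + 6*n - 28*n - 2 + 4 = -48*n^3 + 68*n^2 - 22*n + 2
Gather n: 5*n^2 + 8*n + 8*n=5*n^2 + 16*n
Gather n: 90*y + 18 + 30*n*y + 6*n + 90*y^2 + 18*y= n*(30*y + 6) + 90*y^2 + 108*y + 18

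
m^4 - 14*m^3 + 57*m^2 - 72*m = m*(m - 8)*(m - 3)^2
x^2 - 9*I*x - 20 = (x - 5*I)*(x - 4*I)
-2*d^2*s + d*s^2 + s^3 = s*(-d + s)*(2*d + s)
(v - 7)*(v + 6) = v^2 - v - 42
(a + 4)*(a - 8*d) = a^2 - 8*a*d + 4*a - 32*d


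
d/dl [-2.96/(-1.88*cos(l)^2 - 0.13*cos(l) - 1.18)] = (11.1296*cos(l) + 0.3848)*sin(l)/(1.88*cos(l)^2 + 0.13*cos(l) + 1.18)^2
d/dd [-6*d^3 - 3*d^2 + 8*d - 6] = -18*d^2 - 6*d + 8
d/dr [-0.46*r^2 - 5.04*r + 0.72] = -0.92*r - 5.04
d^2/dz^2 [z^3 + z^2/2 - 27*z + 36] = 6*z + 1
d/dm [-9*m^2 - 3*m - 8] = -18*m - 3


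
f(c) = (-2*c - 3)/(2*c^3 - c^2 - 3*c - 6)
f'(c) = (-2*c - 3)*(-6*c^2 + 2*c + 3)/(2*c^3 - c^2 - 3*c - 6)^2 - 2/(2*c^3 - c^2 - 3*c - 6)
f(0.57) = 0.54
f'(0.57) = 0.11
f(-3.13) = -0.05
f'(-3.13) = -0.01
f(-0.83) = 0.25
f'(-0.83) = 0.51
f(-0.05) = 0.50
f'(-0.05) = 0.10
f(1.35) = 0.82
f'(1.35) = 0.91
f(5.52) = -0.05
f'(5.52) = 0.02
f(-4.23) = -0.03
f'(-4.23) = -0.01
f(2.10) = -3.97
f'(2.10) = 41.13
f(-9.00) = -0.00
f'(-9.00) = 0.00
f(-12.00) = -0.00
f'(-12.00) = 0.00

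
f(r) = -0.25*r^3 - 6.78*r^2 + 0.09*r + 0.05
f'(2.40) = -36.77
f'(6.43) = -118.11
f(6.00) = -297.49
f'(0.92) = -13.02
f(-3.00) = -54.49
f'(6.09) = -110.31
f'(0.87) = -12.27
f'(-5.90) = 53.99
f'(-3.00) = 34.02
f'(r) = -0.75*r^2 - 13.56*r + 0.09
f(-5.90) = -185.15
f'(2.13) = -32.20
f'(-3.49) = 38.28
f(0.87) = -5.17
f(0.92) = -5.80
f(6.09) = -307.33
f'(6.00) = -108.27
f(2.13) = -32.93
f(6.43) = -346.15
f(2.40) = -42.24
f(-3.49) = -72.22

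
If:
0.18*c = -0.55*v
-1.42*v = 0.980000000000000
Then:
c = 2.11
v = -0.69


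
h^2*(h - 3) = h^3 - 3*h^2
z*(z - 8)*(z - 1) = z^3 - 9*z^2 + 8*z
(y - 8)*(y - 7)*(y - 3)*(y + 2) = y^4 - 16*y^3 + 65*y^2 + 34*y - 336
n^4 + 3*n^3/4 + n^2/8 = n^2*(n + 1/4)*(n + 1/2)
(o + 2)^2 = o^2 + 4*o + 4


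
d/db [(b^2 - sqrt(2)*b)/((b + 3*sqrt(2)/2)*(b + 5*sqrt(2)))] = 15*(sqrt(2)*b^2 + 4*b - 2*sqrt(2))/(2*b^4 + 26*sqrt(2)*b^3 + 229*b^2 + 390*sqrt(2)*b + 450)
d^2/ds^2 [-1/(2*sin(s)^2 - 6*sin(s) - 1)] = 2*(-8*sin(s)^4 + 18*sin(s)^3 - 10*sin(s)^2 - 33*sin(s) + 38)/(6*sin(s) + cos(2*s))^3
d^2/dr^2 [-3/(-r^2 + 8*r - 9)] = 6*(-r^2 + 8*r + 4*(r - 4)^2 - 9)/(r^2 - 8*r + 9)^3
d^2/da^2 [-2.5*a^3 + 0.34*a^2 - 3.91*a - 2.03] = 0.68 - 15.0*a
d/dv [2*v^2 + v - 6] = 4*v + 1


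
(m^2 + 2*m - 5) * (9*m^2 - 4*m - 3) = 9*m^4 + 14*m^3 - 56*m^2 + 14*m + 15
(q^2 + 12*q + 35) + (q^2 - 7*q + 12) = 2*q^2 + 5*q + 47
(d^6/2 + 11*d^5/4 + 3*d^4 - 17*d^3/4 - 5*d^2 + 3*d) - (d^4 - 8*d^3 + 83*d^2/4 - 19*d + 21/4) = d^6/2 + 11*d^5/4 + 2*d^4 + 15*d^3/4 - 103*d^2/4 + 22*d - 21/4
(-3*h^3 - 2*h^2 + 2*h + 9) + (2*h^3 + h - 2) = -h^3 - 2*h^2 + 3*h + 7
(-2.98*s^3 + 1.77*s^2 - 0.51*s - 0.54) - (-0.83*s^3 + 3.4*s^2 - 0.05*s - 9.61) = -2.15*s^3 - 1.63*s^2 - 0.46*s + 9.07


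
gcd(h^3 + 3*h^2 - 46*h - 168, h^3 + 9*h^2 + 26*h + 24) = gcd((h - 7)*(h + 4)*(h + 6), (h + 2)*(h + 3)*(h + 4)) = h + 4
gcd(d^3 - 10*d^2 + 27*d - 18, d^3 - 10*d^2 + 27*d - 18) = d^3 - 10*d^2 + 27*d - 18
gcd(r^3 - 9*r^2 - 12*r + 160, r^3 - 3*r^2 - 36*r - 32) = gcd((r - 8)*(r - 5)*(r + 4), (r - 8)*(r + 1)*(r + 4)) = r^2 - 4*r - 32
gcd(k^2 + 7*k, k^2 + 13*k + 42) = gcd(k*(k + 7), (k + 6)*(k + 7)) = k + 7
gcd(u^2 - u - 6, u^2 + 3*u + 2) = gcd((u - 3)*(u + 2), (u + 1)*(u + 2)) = u + 2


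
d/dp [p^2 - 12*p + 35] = 2*p - 12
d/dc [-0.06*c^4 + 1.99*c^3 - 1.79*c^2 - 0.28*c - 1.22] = -0.24*c^3 + 5.97*c^2 - 3.58*c - 0.28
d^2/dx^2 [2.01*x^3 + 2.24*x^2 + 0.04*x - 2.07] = 12.06*x + 4.48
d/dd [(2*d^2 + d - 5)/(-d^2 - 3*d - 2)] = (-5*d^2 - 18*d - 17)/(d^4 + 6*d^3 + 13*d^2 + 12*d + 4)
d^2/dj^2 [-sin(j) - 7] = sin(j)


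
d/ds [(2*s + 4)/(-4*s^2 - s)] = 4*(2*s^2 + 8*s + 1)/(s^2*(16*s^2 + 8*s + 1))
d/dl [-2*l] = -2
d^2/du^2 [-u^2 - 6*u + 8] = -2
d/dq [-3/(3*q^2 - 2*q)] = 6*(3*q - 1)/(q^2*(3*q - 2)^2)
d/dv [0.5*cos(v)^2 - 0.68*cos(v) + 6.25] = (0.68 - 1.0*cos(v))*sin(v)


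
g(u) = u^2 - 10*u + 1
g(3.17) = -20.65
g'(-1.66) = -13.32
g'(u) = 2*u - 10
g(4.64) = -23.87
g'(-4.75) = -19.50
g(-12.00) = 265.00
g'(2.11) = -5.78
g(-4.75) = 71.06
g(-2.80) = 36.84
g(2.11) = -15.65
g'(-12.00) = -34.00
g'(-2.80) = -15.60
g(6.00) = -23.00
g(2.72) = -18.80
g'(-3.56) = -17.12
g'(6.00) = 2.00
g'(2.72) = -4.56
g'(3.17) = -3.66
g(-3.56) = 49.27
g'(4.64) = -0.72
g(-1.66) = 20.36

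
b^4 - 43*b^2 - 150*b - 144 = (b - 8)*(b + 2)*(b + 3)^2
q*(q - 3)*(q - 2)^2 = q^4 - 7*q^3 + 16*q^2 - 12*q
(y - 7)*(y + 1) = y^2 - 6*y - 7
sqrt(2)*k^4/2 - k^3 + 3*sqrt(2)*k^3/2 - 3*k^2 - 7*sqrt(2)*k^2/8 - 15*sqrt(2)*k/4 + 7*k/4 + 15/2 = (k - 3/2)*(k + 5/2)*(k - sqrt(2))*(sqrt(2)*k/2 + sqrt(2))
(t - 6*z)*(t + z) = t^2 - 5*t*z - 6*z^2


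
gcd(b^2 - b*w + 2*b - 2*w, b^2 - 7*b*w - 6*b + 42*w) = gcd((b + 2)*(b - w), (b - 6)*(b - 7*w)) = 1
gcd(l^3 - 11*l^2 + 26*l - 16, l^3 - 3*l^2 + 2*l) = l^2 - 3*l + 2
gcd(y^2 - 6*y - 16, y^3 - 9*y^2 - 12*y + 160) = y - 8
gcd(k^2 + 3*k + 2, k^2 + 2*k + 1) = k + 1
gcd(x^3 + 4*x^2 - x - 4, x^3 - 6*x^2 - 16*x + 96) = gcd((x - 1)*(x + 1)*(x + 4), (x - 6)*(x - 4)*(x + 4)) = x + 4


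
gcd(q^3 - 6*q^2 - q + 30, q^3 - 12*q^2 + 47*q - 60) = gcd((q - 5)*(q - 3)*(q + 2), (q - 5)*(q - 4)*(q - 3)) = q^2 - 8*q + 15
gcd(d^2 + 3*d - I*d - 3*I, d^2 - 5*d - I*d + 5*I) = d - I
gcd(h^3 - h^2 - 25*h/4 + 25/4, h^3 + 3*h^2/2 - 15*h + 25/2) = h^2 - 7*h/2 + 5/2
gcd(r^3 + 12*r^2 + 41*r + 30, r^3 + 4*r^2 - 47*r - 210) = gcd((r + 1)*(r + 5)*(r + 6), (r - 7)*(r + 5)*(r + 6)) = r^2 + 11*r + 30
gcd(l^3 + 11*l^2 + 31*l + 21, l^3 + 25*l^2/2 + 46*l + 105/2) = l^2 + 10*l + 21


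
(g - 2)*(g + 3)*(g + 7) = g^3 + 8*g^2 + g - 42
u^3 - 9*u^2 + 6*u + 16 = (u - 8)*(u - 2)*(u + 1)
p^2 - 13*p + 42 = (p - 7)*(p - 6)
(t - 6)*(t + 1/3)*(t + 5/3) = t^3 - 4*t^2 - 103*t/9 - 10/3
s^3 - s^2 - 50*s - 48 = (s - 8)*(s + 1)*(s + 6)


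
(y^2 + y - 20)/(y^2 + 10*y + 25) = (y - 4)/(y + 5)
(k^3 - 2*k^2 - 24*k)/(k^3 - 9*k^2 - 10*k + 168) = k/(k - 7)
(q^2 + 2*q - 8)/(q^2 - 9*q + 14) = (q + 4)/(q - 7)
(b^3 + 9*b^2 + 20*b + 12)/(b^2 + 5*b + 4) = (b^2 + 8*b + 12)/(b + 4)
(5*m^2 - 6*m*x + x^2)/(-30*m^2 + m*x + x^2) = (-m + x)/(6*m + x)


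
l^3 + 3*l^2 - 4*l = l*(l - 1)*(l + 4)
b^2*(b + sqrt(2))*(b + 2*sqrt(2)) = b^4 + 3*sqrt(2)*b^3 + 4*b^2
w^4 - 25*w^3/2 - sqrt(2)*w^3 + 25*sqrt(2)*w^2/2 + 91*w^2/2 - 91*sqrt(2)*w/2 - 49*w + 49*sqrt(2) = (w - 7)*(w - 7/2)*(w - 2)*(w - sqrt(2))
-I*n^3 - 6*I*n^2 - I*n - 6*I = (n + 6)*(n - I)*(-I*n + 1)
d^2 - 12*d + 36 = (d - 6)^2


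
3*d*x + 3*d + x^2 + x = (3*d + x)*(x + 1)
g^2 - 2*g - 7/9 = (g - 7/3)*(g + 1/3)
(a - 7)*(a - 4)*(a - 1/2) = a^3 - 23*a^2/2 + 67*a/2 - 14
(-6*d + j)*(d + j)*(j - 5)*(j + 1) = -6*d^2*j^2 + 24*d^2*j + 30*d^2 - 5*d*j^3 + 20*d*j^2 + 25*d*j + j^4 - 4*j^3 - 5*j^2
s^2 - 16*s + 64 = (s - 8)^2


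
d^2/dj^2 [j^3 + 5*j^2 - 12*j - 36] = 6*j + 10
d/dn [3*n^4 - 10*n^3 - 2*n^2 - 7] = 2*n*(6*n^2 - 15*n - 2)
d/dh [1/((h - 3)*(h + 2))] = (1 - 2*h)/(h^4 - 2*h^3 - 11*h^2 + 12*h + 36)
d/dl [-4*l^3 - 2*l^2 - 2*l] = -12*l^2 - 4*l - 2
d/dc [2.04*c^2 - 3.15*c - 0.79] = 4.08*c - 3.15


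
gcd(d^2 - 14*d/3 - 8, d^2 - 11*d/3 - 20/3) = d + 4/3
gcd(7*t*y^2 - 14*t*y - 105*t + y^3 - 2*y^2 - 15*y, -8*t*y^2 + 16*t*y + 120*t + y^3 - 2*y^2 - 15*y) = y^2 - 2*y - 15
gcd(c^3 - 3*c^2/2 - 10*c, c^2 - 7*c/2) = c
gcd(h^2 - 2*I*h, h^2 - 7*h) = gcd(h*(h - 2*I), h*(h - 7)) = h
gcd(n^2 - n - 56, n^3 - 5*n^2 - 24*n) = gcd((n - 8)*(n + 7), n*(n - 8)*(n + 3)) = n - 8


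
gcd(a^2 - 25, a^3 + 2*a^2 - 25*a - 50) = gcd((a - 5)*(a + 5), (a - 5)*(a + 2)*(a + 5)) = a^2 - 25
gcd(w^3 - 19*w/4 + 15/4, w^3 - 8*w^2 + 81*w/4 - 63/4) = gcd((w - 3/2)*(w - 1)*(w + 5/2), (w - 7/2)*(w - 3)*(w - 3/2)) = w - 3/2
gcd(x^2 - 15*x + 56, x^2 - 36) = 1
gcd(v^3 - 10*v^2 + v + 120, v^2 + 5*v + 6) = v + 3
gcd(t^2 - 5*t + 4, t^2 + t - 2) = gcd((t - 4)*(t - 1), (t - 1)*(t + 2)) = t - 1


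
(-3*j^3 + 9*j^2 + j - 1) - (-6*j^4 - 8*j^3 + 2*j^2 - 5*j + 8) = 6*j^4 + 5*j^3 + 7*j^2 + 6*j - 9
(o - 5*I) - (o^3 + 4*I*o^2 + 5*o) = -o^3 - 4*I*o^2 - 4*o - 5*I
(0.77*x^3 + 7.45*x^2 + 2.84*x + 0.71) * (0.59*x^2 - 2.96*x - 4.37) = 0.4543*x^5 + 2.1163*x^4 - 23.7413*x^3 - 40.544*x^2 - 14.5124*x - 3.1027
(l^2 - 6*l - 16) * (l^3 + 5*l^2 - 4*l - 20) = l^5 - l^4 - 50*l^3 - 76*l^2 + 184*l + 320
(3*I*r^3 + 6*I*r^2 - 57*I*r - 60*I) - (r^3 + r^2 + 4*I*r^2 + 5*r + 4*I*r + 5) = -r^3 + 3*I*r^3 - r^2 + 2*I*r^2 - 5*r - 61*I*r - 5 - 60*I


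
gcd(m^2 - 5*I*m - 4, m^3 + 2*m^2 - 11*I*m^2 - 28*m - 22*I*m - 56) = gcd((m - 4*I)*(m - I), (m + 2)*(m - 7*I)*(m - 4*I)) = m - 4*I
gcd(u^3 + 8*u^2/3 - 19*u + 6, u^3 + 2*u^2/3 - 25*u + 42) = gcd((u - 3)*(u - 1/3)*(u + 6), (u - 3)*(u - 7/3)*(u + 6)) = u^2 + 3*u - 18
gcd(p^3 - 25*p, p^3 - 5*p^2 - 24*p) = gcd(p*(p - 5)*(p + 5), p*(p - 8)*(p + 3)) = p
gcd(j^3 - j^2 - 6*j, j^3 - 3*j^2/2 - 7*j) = j^2 + 2*j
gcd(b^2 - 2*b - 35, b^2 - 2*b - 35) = b^2 - 2*b - 35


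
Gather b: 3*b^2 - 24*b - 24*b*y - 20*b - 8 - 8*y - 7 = 3*b^2 + b*(-24*y - 44) - 8*y - 15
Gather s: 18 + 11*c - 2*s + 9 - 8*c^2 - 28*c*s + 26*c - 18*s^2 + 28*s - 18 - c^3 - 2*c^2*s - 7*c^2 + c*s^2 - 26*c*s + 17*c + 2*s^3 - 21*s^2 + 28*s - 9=-c^3 - 15*c^2 + 54*c + 2*s^3 + s^2*(c - 39) + s*(-2*c^2 - 54*c + 54)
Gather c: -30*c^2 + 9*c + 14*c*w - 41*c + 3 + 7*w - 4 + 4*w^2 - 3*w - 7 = -30*c^2 + c*(14*w - 32) + 4*w^2 + 4*w - 8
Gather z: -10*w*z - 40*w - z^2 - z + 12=-40*w - z^2 + z*(-10*w - 1) + 12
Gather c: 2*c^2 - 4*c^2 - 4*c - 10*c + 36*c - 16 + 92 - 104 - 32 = -2*c^2 + 22*c - 60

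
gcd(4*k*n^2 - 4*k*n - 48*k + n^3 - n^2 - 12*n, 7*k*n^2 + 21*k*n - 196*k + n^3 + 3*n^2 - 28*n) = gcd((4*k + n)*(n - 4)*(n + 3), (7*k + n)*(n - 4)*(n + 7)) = n - 4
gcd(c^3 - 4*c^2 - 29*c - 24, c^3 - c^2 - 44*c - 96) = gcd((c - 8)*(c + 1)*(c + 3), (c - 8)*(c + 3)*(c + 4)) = c^2 - 5*c - 24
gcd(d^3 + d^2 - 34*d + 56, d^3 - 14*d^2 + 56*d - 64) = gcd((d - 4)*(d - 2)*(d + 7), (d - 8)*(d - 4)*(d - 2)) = d^2 - 6*d + 8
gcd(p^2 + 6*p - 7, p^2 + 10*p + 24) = 1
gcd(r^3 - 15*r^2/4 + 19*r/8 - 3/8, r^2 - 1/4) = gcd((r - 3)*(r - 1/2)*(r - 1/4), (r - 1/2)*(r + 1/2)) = r - 1/2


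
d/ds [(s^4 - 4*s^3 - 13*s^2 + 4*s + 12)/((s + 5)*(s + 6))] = (2*s^5 + 29*s^4 + 32*s^3 - 507*s^2 - 804*s - 12)/(s^4 + 22*s^3 + 181*s^2 + 660*s + 900)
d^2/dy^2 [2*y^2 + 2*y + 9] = 4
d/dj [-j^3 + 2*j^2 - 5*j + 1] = -3*j^2 + 4*j - 5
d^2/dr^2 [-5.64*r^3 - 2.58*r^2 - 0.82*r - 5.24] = -33.84*r - 5.16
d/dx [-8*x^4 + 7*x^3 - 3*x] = -32*x^3 + 21*x^2 - 3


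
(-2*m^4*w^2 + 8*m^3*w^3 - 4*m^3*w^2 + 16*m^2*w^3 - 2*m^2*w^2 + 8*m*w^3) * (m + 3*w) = -2*m^5*w^2 + 2*m^4*w^3 - 4*m^4*w^2 + 24*m^3*w^4 + 4*m^3*w^3 - 2*m^3*w^2 + 48*m^2*w^4 + 2*m^2*w^3 + 24*m*w^4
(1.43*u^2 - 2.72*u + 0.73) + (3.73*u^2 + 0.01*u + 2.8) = 5.16*u^2 - 2.71*u + 3.53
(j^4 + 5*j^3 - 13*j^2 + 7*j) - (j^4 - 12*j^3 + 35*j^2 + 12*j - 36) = 17*j^3 - 48*j^2 - 5*j + 36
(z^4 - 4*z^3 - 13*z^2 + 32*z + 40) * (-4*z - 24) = -4*z^5 - 8*z^4 + 148*z^3 + 184*z^2 - 928*z - 960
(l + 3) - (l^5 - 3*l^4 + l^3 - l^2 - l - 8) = -l^5 + 3*l^4 - l^3 + l^2 + 2*l + 11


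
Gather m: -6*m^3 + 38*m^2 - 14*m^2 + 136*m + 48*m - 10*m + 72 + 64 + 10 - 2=-6*m^3 + 24*m^2 + 174*m + 144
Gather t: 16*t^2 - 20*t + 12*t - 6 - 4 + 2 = 16*t^2 - 8*t - 8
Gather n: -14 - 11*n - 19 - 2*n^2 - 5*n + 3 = -2*n^2 - 16*n - 30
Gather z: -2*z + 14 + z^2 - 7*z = z^2 - 9*z + 14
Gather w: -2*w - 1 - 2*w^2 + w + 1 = -2*w^2 - w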